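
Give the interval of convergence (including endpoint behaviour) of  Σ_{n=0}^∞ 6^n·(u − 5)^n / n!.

Apply the ratio test: |a_{n+1}| / |a_n| = 6 · 1/(n+1), which tends to 0 as n → ∞.
The ratio tends to 0 regardless of u, hence R = ∞.

(−∞, ∞)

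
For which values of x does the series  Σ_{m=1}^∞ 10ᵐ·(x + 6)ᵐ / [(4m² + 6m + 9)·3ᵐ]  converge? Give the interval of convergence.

[-63/10, -57/10]

Apply the ratio test: |a_{m+1}| / |a_m| = [(4m² + 6m + 9)/(4(m+1)² + 6(m+1) + 9)] · 10/3, which tends to 10/3 as m → ∞.
Thus R = 1/(10/3) = 3/10.
Check x = -57/10: the terms are on the order of 1/m², so the series converges absolutely by comparison with the p-series (p = 2 > 1).
When x = -63/10, absolute convergence follows by limit comparison with Σ 1/m².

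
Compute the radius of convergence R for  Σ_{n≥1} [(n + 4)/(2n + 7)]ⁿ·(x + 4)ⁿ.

Root test: |a_n|^(1/n) = (n + 4)/(2n + 7) → 1/2.
Convergence for |x + 4| · 1/2 < 1, i.e. |x + 4| < 2. So R = 2.

R = 2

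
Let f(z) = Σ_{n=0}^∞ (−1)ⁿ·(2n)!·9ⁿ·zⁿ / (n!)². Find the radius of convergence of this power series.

The ratio of consecutive coefficients is (2n+1)·(2n+2)/(n+1)² · 9 → 36.
The series converges when 36 · |z| < 1, giving R = 1/36.

R = 1/36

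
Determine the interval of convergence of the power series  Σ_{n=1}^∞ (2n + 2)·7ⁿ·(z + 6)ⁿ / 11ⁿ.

(-53/7, -31/7)

The ratio of consecutive coefficients is [(2(n+1) + 2)/(2n + 2)] · 7/11 → 7/11.
Convergence for |z + 6| · 7/11 < 1, i.e. |z + 6| < 11/7. So R = 11/7.
Check z = -31/7: the n-th term does not approach 0; divergence by the term test.
At z = -53/7: the terms have absolute value of order n, which does not tend to 0, so the series diverges by the divergence test.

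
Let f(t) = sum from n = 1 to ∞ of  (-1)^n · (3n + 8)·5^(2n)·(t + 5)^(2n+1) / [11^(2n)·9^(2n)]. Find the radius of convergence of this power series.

R = 99/5

The ratio of consecutive coefficients is [(3(n+1) + 8)/(3n + 8)] · 25/(121·81) → 25/9801.
Writing y = (t + 5)², the series in y has radius 9801/25, so |t + 5| < √(9801/25) = 99/5 and R = 99/5.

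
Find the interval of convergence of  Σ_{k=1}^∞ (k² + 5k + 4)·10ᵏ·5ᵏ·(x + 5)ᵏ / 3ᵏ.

By the ratio test, |a_{k+1}/a_k| = [((k+1)² + 5(k+1) + 4)/(k² + 5k + 4)] · 10·5/3 → 50/3.
Convergence for |x + 5| · 50/3 < 1, i.e. |x + 5| < 3/50. So R = 3/50.
When x = -247/50, the terms have absolute value of order k², which does not tend to 0, so the series diverges by the divergence test.
When x = -253/50, the terms have absolute value of order k², which does not tend to 0, so the series diverges by the divergence test.

(-253/50, -247/50)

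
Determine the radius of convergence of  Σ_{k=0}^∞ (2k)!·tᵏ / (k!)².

By the ratio test, |a_{k+1}/a_k| = (2k+1)·(2k+2)/(k+1)² → 4.
The series converges when 4 · |t| < 1, giving R = 1/4.

R = 1/4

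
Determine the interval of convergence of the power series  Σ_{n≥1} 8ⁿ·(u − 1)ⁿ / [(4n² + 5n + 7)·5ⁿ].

Apply the ratio test: |a_{n+1}| / |a_n| = [(4n² + 5n + 7)/(4(n+1)² + 5(n+1) + 7)] · 8/5, which tends to 8/5 as n → ∞.
Convergence for |u − 1| · 8/5 < 1, i.e. |u − 1| < 5/8. So R = 5/8.
At u = 13/8: absolute convergence follows by limit comparison with Σ 1/n².
When u = 3/8, the terms are on the order of 1/n², so the series converges absolutely by comparison with the p-series (p = 2 > 1).

[3/8, 13/8]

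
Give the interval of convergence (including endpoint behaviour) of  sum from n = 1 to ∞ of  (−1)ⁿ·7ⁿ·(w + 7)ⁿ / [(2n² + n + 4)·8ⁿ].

Apply the ratio test: |a_{n+1}| / |a_n| = [(2n² + n + 4)/(2(n+1)² + (n+1) + 4)] · 7/8, which tends to 7/8 as n → ∞.
Convergence for |w + 7| · 7/8 < 1, i.e. |w + 7| < 8/7. So R = 8/7.
Endpoint w = -41/7: absolute convergence follows by limit comparison with Σ 1/n².
At w = -57/7: the terms are on the order of 1/n², so the series converges absolutely by comparison with the p-series (p = 2 > 1).

[-57/7, -41/7]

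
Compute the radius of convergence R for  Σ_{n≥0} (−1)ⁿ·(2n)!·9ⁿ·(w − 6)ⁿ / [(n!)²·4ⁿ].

Ratio test: |a_{n+1}/a_n| = (2n+1)·(2n+2)/(n+1)² · 9/4 → 9 as n → ∞.
Thus R = 1/(9) = 1/9.

R = 1/9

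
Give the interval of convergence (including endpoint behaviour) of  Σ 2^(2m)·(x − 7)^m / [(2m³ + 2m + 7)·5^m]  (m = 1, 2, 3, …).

Apply the ratio test: |a_{m+1}| / |a_m| = [(2m³ + 2m + 7)/(2(m+1)³ + 2(m+1) + 7)] · 4/5, which tends to 4/5 as m → ∞.
Thus R = 1/(4/5) = 5/4.
At x = 33/4: the series is dominated by a constant times Σ 1/m³, which converges (p = 3 > 1).
At x = 23/4: the terms are on the order of 1/m³, so the series converges absolutely by comparison with the p-series (p = 3 > 1).

[23/4, 33/4]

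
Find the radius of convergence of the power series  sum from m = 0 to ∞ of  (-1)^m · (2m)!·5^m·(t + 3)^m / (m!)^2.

R = 1/20

Apply the ratio test: |a_{m+1}| / |a_m| = (2m+1)·(2m+2)/(m+1)² · 5, which tends to 20 as m → ∞.
The series converges when 20 · |t + 3| < 1, giving R = 1/20.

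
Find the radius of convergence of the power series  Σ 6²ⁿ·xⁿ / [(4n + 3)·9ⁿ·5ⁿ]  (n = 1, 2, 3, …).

R = 5/4

The ratio of consecutive coefficients is [(4n + 3)/(4(n+1) + 3)] · 36/(9·5) → 4/5.
Convergence for |x| · 4/5 < 1, i.e. |x| < 5/4. So R = 5/4.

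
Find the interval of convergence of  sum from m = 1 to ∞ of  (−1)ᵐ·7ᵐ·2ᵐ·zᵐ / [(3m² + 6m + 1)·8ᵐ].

[-4/7, 4/7]

Ratio test: |a_{m+1}/a_m| = [(3m² + 6m + 1)/(3(m+1)² + 6(m+1) + 1)] · 7·2/8 → 7/4 as m → ∞.
Thus R = 1/(7/4) = 4/7.
When z = 4/7, the terms are on the order of 1/m², so the series converges absolutely by comparison with the p-series (p = 2 > 1).
Endpoint z = -4/7: absolute convergence follows by limit comparison with Σ 1/m².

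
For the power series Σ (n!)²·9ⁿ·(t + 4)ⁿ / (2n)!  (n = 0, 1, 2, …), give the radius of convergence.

R = 4/9

The ratio of consecutive coefficients is (n+1)²/[(2n+1)·(2n+2)] · 9 → 9/4.
Convergence for |t + 4| · 9/4 < 1, i.e. |t + 4| < 4/9. So R = 4/9.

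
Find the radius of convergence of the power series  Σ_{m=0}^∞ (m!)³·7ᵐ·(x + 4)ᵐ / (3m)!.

The ratio of consecutive coefficients is (m+1)³/[(3m+1)·(3m+2)·(3m+3)] · 7 → 7/27.
Convergence for |x + 4| · 7/27 < 1, i.e. |x + 4| < 27/7. So R = 27/7.

R = 27/7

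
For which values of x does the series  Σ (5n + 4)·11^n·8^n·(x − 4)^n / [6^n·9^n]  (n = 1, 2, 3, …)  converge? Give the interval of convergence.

The ratio of consecutive coefficients is [(5(n+1) + 4)/(5n + 4)] · 11·8/(6·9) → 44/27.
Convergence for |x − 4| · 44/27 < 1, i.e. |x − 4| < 27/44. So R = 27/44.
Endpoint x = 203/44: the terms have absolute value of order n, which does not tend to 0, so the series diverges by the divergence test.
When x = 149/44, the terms do not tend to 0, so the series diverges.

(149/44, 203/44)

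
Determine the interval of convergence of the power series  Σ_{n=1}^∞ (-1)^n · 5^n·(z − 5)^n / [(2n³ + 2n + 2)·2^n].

Apply the ratio test: |a_{n+1}| / |a_n| = [(2n³ + 2n + 2)/(2(n+1)³ + 2(n+1) + 2)] · 5/2, which tends to 5/2 as n → ∞.
Hence the series converges for |z − 5| < 1/(5/2) = 2/5, so the radius of convergence is 2/5.
Check z = 27/5: absolute convergence follows by limit comparison with Σ 1/n³.
At z = 23/5: the series is dominated by a constant times Σ 1/n³, which converges (p = 3 > 1).

[23/5, 27/5]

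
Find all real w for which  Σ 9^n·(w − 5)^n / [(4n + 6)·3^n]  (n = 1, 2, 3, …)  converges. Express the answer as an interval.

By the ratio test, |a_{n+1}/a_n| = [(4n + 6)/(4(n+1) + 6)] · 9/3 → 3.
Thus R = 1/(3) = 1/3.
Endpoint w = 16/3: comparison with the harmonic series Σ 1/n shows the series diverges.
Endpoint w = 14/3: an alternating series whose terms decrease to 0 in absolute value, so it converges by the Leibniz criterion.

[14/3, 16/3)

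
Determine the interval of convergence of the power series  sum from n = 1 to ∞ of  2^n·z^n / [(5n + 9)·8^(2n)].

[-32, 32)

The ratio of consecutive coefficients is [(5n + 9)/(5(n+1) + 9)] · 2/64 → 1/32.
Convergence for |z| · 1/32 < 1, i.e. |z| < 32. So R = 32.
At z = 32: the terms behave like c/n; limit comparison with the harmonic series gives divergence.
When z = -32, an alternating series whose terms decrease to 0 in absolute value, so it converges by the Leibniz criterion.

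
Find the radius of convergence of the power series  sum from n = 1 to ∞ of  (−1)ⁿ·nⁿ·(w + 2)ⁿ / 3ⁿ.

R = 0

Applying the root test, |a_n|^(1/n) = n/3 → ∞.
Since the n-th root of |a_n| is unbounded, the series converges only at w = -2; R = 0.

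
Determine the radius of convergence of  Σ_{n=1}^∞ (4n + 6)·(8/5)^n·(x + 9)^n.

R = 5/8

Ratio test: |a_{n+1}/a_n| = [(4(n+1) + 6)/(4n + 6)] · 8/5 → 8/5 as n → ∞.
The series converges when 8/5 · |x + 9| < 1, giving R = 5/8.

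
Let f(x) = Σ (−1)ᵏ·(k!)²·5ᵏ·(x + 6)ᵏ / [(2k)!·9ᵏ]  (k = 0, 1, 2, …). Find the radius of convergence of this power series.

Apply the ratio test: |a_{k+1}| / |a_k| = (k+1)²/[(2k+1)·(2k+2)] · 5/9, which tends to 5/36 as k → ∞.
Convergence for |x + 6| · 5/36 < 1, i.e. |x + 6| < 36/5. So R = 36/5.

R = 36/5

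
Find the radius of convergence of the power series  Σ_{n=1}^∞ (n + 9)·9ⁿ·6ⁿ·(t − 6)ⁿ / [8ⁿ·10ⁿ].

Ratio test: |a_{n+1}/a_n| = [((n+1) + 9)/(n + 9)] · 9·6/(8·10) → 27/40 as n → ∞.
Thus R = 1/(27/40) = 40/27.

R = 40/27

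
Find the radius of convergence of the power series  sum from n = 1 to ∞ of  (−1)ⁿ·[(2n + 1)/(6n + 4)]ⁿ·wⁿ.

Applying the root test, |a_n|^(1/n) = (2n + 1)/(6n + 4) → 1/3.
Hence the series converges for |w| < 1/(1/3) = 3, so the radius of convergence is 3.

R = 3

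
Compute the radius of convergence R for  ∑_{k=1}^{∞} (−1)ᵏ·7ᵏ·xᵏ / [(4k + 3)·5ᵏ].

Ratio test: |a_{k+1}/a_k| = [(4k + 3)/(4(k+1) + 3)] · 7/5 → 7/5 as k → ∞.
Hence the series converges for |x| < 1/(7/5) = 5/7, so the radius of convergence is 5/7.

R = 5/7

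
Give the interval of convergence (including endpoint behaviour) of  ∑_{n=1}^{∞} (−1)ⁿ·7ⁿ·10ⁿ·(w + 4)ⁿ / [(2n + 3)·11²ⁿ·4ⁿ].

(-382/35, 102/35]

The ratio of consecutive coefficients is [(2n + 3)/(2(n+1) + 3)] · 7·10/(121·4) → 35/242.
Thus R = 1/(35/242) = 242/35.
Check w = 102/35: convergence follows from the alternating series test (terms decrease monotonically to 0).
At w = -382/35: comparison with the harmonic series Σ 1/n shows the series diverges.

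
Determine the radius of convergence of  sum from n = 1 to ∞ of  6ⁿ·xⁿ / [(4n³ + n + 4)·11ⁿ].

Apply the ratio test: |a_{n+1}| / |a_n| = [(4n³ + n + 4)/(4(n+1)³ + (n+1) + 4)] · 6/11, which tends to 6/11 as n → ∞.
Hence the series converges for |x| < 1/(6/11) = 11/6, so the radius of convergence is 11/6.

R = 11/6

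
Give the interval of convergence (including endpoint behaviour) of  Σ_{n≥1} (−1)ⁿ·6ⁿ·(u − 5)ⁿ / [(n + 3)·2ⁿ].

Ratio test: |a_{n+1}/a_n| = [(n + 3)/((n+1) + 3)] · 6/2 → 3 as n → ∞.
Hence the series converges for |u − 5| < 1/(3) = 1/3, so the radius of convergence is 1/3.
Check u = 16/3: an alternating series whose terms decrease to 0 in absolute value, so it converges by the Leibniz criterion.
Endpoint u = 14/3: the terms are asymptotic to a nonzero constant times 1/n, so the series diverges by limit comparison with Σ 1/n.

(14/3, 16/3]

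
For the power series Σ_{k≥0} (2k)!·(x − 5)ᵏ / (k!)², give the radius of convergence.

Apply the ratio test: |a_{k+1}| / |a_k| = (2k+1)·(2k+2)/(k+1)², which tends to 4 as k → ∞.
Thus R = 1/(4) = 1/4.

R = 1/4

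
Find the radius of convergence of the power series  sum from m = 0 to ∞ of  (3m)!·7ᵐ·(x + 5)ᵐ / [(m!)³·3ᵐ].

Apply the ratio test: |a_{m+1}| / |a_m| = (3m+1)·(3m+2)·(3m+3)/(m+1)³ · 7/3, which tends to 63 as m → ∞.
Hence the series converges for |x + 5| < 1/(63) = 1/63, so the radius of convergence is 1/63.

R = 1/63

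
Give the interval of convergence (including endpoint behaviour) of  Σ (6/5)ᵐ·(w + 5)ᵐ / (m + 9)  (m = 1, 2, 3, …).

Apply the ratio test: |a_{m+1}| / |a_m| = [(m + 9)/((m+1) + 9)] · 6/5, which tends to 6/5 as m → ∞.
The series converges when 6/5 · |w + 5| < 1, giving R = 5/6.
Endpoint w = -25/6: comparison with the harmonic series Σ 1/m shows the series diverges.
Endpoint w = -35/6: the terms alternate in sign and decrease monotonically to 0 in absolute value (size ~ c/m), so the alternating series test gives convergence.

[-35/6, -25/6)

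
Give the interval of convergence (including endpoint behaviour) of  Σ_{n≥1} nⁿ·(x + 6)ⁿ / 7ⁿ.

Root test: |a_n|^(1/n) = n/7 → ∞.
The root grows without bound, so R = 0 (convergence only at x = -6).

{-6}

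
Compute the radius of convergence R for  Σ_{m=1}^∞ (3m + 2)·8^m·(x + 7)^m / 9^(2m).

By the ratio test, |a_{m+1}/a_m| = [(3(m+1) + 2)/(3m + 2)] · 8/81 → 8/81.
Thus R = 1/(8/81) = 81/8.

R = 81/8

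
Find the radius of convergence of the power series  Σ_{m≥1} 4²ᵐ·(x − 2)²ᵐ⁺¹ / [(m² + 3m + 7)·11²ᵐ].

R = 11/4

By the ratio test, |a_{m+1}/a_m| = [(m² + 3m + 7)/((m+1)² + 3(m+1) + 7)] · 16/121 → 16/121.
Writing y = (x − 2)², the series in y has radius 121/16, so |x − 2| < √(121/16) = 11/4 and R = 11/4.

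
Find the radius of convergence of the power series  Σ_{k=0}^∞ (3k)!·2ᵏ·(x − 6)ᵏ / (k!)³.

R = 1/54

Ratio test: |a_{k+1}/a_k| = (3k+1)·(3k+2)·(3k+3)/(k+1)³ · 2 → 54 as k → ∞.
Hence the series converges for |x − 6| < 1/(54) = 1/54, so the radius of convergence is 1/54.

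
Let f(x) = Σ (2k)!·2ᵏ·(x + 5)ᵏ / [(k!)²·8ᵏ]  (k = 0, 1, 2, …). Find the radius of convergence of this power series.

The ratio of consecutive coefficients is (2k+1)·(2k+2)/(k+1)² · 2/8 → 1.
So the series converges when |x + 5| < 1 and diverges when |x + 5| > 1; R = 1.

R = 1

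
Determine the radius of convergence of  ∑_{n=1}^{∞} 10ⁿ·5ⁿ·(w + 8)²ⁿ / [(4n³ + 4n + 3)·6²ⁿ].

Ratio test: |a_{n+1}/a_n| = [(4n³ + 4n + 3)/(4(n+1)³ + 4(n+1) + 3)] · 10·5/36 → 25/18 as n → ∞.
Writing y = (w + 8)², the series in y has radius 18/25, so |w + 8| < √(18/25) and R = 3√2/5.

R = 3√2/5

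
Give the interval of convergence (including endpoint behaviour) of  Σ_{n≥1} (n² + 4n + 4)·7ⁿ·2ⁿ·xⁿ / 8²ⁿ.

(-32/7, 32/7)

The ratio of consecutive coefficients is [((n+1)² + 4(n+1) + 4)/(n² + 4n + 4)] · 7·2/64 → 7/32.
Thus R = 1/(7/32) = 32/7.
When x = 32/7, the terms have absolute value of order n², which does not tend to 0, so the series diverges by the divergence test.
Check x = -32/7: the terms have absolute value of order n², which does not tend to 0, so the series diverges by the divergence test.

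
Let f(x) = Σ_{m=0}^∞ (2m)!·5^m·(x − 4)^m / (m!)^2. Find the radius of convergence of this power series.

R = 1/20

The ratio of consecutive coefficients is (2m+1)·(2m+2)/(m+1)² · 5 → 20.
The series converges when 20 · |x − 4| < 1, giving R = 1/20.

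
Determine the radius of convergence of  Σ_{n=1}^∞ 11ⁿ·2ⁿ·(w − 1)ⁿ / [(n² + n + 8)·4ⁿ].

R = 2/11

Apply the ratio test: |a_{n+1}| / |a_n| = [(n² + n + 8)/((n+1)² + (n+1) + 8)] · 11·2/4, which tends to 11/2 as n → ∞.
Thus R = 1/(11/2) = 2/11.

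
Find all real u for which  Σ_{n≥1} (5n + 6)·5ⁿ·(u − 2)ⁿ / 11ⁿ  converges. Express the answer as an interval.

Apply the ratio test: |a_{n+1}| / |a_n| = [(5(n+1) + 6)/(5n + 6)] · 5/11, which tends to 5/11 as n → ∞.
Convergence for |u − 2| · 5/11 < 1, i.e. |u − 2| < 11/5. So R = 11/5.
When u = 21/5, the terms have absolute value of order n, which does not tend to 0, so the series diverges by the divergence test.
When u = -1/5, the terms have absolute value of order n, which does not tend to 0, so the series diverges by the divergence test.

(-1/5, 21/5)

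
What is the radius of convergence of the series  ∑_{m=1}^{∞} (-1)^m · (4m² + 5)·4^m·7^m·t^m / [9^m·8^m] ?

Ratio test: |a_{m+1}/a_m| = [(4(m+1)² + 5)/(4m² + 5)] · 4·7/(9·8) → 7/18 as m → ∞.
The series converges when 7/18 · |t| < 1, giving R = 18/7.

R = 18/7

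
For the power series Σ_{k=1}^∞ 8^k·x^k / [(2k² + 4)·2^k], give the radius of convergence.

Apply the ratio test: |a_{k+1}| / |a_k| = [(2k² + 4)/(2(k+1)² + 4)] · 8/2, which tends to 4 as k → ∞.
Convergence for |x| · 4 < 1, i.e. |x| < 1/4. So R = 1/4.

R = 1/4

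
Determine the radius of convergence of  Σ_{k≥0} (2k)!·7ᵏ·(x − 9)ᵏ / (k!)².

R = 1/28

By the ratio test, |a_{k+1}/a_k| = (2k+1)·(2k+2)/(k+1)² · 7 → 28.
Thus R = 1/(28) = 1/28.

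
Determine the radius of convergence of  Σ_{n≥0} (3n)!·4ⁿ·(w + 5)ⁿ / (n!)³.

R = 1/108

The ratio of consecutive coefficients is (3n+1)·(3n+2)·(3n+3)/(n+1)³ · 4 → 108.
Thus R = 1/(108) = 1/108.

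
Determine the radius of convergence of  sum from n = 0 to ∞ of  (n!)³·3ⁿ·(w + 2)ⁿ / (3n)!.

By the ratio test, |a_{n+1}/a_n| = (n+1)³/[(3n+1)·(3n+2)·(3n+3)] · 3 → 1/9.
Thus R = 1/(1/9) = 9.

R = 9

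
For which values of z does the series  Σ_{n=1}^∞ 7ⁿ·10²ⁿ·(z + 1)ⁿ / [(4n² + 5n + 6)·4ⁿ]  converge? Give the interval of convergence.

The ratio of consecutive coefficients is [(4n² + 5n + 6)/(4(n+1)² + 5(n+1) + 6)] · 7·100/4 → 175.
Hence the series converges for |z + 1| < 1/(175) = 1/175, so the radius of convergence is 1/175.
At z = -174/175: the series is dominated by a constant times Σ 1/n², which converges (p = 2 > 1).
Endpoint z = -176/175: the series is dominated by a constant times Σ 1/n², which converges (p = 2 > 1).

[-176/175, -174/175]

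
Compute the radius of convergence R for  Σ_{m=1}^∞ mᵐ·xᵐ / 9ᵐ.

By the Cauchy root test, |a_m|^(1/m) = m/9 → ∞.
The root grows without bound, so R = 0 (convergence only at x = 0).

R = 0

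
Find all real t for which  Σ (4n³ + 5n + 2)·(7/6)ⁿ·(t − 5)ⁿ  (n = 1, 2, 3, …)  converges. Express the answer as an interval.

(29/7, 41/7)

The ratio of consecutive coefficients is [(4(n+1)³ + 5(n+1) + 2)/(4n³ + 5n + 2)] · 7/6 → 7/6.
Hence the series converges for |t − 5| < 1/(7/6) = 6/7, so the radius of convergence is 6/7.
Check t = 41/7: the terms do not tend to 0, so the series diverges.
When t = 29/7, the n-th term does not approach 0; divergence by the term test.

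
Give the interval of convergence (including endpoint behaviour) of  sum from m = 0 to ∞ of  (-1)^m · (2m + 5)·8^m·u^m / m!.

(−∞, ∞)

Apply the ratio test: |a_{m+1}| / |a_m| = (2(m+1) + 5)/(2m + 5) · 8 · 1/(m+1), which tends to 0 as m → ∞.
The ratio tends to 0 regardless of u, hence R = ∞.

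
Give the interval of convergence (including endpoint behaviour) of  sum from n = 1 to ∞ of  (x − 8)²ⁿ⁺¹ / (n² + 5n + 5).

Apply the ratio test: |a_{n+1}| / |a_n| = (n² + 5n + 5)/((n+1)² + 5(n+1) + 5), which tends to 1 as n → ∞.
Writing y = (x − 8)², the series in y has radius 1, so |x − 8| < √(1) = 1 and R = 1.
At x = 9: the series is dominated by a constant times Σ 1/n², which converges (p = 2 > 1).
At x = 7: the series is dominated by a constant times Σ 1/n², which converges (p = 2 > 1).

[7, 9]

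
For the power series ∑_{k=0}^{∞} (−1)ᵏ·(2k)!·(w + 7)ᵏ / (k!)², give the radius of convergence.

R = 1/4

Apply the ratio test: |a_{k+1}| / |a_k| = (2k+1)·(2k+2)/(k+1)², which tends to 4 as k → ∞.
Convergence for |w + 7| · 4 < 1, i.e. |w + 7| < 1/4. So R = 1/4.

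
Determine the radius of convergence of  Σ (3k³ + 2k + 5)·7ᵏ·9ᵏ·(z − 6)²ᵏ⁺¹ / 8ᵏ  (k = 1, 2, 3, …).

The ratio of consecutive coefficients is [(3(k+1)³ + 2(k+1) + 5)/(3k³ + 2k + 5)] · 7·9/8 → 63/8.
Since the exponent of (z − 6) increases by 2 each term, convergence requires |z − 6|² < 8/63, hence R = 2√14/21.

R = 2√14/21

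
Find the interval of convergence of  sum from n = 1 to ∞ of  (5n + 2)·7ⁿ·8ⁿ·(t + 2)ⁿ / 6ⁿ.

(-59/28, -53/28)

Ratio test: |a_{n+1}/a_n| = [(5(n+1) + 2)/(5n + 2)] · 7·8/6 → 28/3 as n → ∞.
The series converges when 28/3 · |t + 2| < 1, giving R = 3/28.
Endpoint t = -53/28: the terms have absolute value of order n, which does not tend to 0, so the series diverges by the divergence test.
Endpoint t = -59/28: the n-th term does not approach 0; divergence by the term test.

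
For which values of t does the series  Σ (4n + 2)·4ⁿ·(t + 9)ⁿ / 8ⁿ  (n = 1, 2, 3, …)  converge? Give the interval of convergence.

(-11, -7)

By the ratio test, |a_{n+1}/a_n| = [(4(n+1) + 2)/(4n + 2)] · 4/8 → 1/2.
The series converges when 1/2 · |t + 9| < 1, giving R = 2.
Endpoint t = -7: the terms have absolute value of order n, which does not tend to 0, so the series diverges by the divergence test.
Endpoint t = -11: the terms have absolute value of order n, which does not tend to 0, so the series diverges by the divergence test.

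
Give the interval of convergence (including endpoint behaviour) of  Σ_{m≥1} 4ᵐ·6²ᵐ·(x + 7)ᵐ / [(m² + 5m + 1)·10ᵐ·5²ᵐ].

By the ratio test, |a_{m+1}/a_m| = [(m² + 5m + 1)/((m+1)² + 5(m+1) + 1)] · 4·36/(10·25) → 72/125.
Thus R = 1/(72/125) = 125/72.
When x = -379/72, absolute convergence follows by limit comparison with Σ 1/m².
Endpoint x = -629/72: absolute convergence follows by limit comparison with Σ 1/m².

[-629/72, -379/72]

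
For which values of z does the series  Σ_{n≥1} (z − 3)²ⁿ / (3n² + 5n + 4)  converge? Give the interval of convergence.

Ratio test: |a_{n+1}/a_n| = (3n² + 5n + 4)/(3(n+1)² + 5(n+1) + 4) → 1 as n → ∞.
Writing y = (z − 3)², the series in y has radius 1, so |z − 3| < √(1) = 1 and R = 1.
Endpoint z = 4: absolute convergence follows by limit comparison with Σ 1/n².
When z = 2, the terms are on the order of 1/n², so the series converges absolutely by comparison with the p-series (p = 2 > 1).

[2, 4]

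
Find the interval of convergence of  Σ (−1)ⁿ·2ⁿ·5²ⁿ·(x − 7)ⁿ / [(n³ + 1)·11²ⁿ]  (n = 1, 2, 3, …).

By the ratio test, |a_{n+1}/a_n| = [(n³ + 1)/((n+1)³ + 1)] · 2·25/121 → 50/121.
Convergence for |x − 7| · 50/121 < 1, i.e. |x − 7| < 121/50. So R = 121/50.
When x = 471/50, the series is dominated by a constant times Σ 1/n³, which converges (p = 3 > 1).
Check x = 229/50: the series is dominated by a constant times Σ 1/n³, which converges (p = 3 > 1).

[229/50, 471/50]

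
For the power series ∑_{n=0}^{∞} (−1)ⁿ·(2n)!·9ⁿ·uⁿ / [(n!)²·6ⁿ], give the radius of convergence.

The ratio of consecutive coefficients is (2n+1)·(2n+2)/(n+1)² · 9/6 → 6.
Convergence for |u| · 6 < 1, i.e. |u| < 1/6. So R = 1/6.

R = 1/6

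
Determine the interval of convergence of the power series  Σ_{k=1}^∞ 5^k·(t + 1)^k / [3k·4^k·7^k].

By the ratio test, |a_{k+1}/a_k| = [3k/3(k+1)] · 5/(4·7) → 5/28.
The series converges when 5/28 · |t + 1| < 1, giving R = 28/5.
When t = 23/5, the terms are asymptotic to a nonzero constant times 1/k, so the series diverges by limit comparison with Σ 1/k.
When t = -33/5, the terms alternate in sign and decrease monotonically to 0 in absolute value (size ~ c/k), so the alternating series test gives convergence.

[-33/5, 23/5)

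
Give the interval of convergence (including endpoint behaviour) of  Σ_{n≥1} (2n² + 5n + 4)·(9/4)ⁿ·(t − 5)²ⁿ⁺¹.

The ratio of consecutive coefficients is [(2(n+1)² + 5(n+1) + 4)/(2n² + 5n + 4)] · 9/4 → 9/4.
Since the exponent of (t − 5) increases by 2 each term, convergence requires |t − 5|² < 4/9, hence R = 2/3.
Check t = 17/3: the terms have absolute value of order n², which does not tend to 0, so the series diverges by the divergence test.
Endpoint t = 13/3: the terms do not tend to 0, so the series diverges.

(13/3, 17/3)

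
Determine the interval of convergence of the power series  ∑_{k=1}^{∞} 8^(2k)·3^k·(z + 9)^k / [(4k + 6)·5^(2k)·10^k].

Apply the ratio test: |a_{k+1}| / |a_k| = [(4k + 6)/(4(k+1) + 6)] · 64·3/(25·10), which tends to 96/125 as k → ∞.
Thus R = 1/(96/125) = 125/96.
When z = -739/96, comparison with the harmonic series Σ 1/k shows the series diverges.
At z = -989/96: an alternating series whose terms decrease to 0 in absolute value, so it converges by the Leibniz criterion.

[-989/96, -739/96)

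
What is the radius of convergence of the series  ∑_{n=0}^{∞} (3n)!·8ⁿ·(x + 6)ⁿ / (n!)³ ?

R = 1/216

By the ratio test, |a_{n+1}/a_n| = (3n+1)·(3n+2)·(3n+3)/(n+1)³ · 8 → 216.
Convergence for |x + 6| · 216 < 1, i.e. |x + 6| < 1/216. So R = 1/216.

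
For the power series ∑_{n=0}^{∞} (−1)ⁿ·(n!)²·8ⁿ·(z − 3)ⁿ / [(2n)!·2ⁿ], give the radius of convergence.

By the ratio test, |a_{n+1}/a_n| = (n+1)²/[(2n+1)·(2n+2)] · 8/2 → 1.
Convergence for |z − 3| < 1, so R = 1.

R = 1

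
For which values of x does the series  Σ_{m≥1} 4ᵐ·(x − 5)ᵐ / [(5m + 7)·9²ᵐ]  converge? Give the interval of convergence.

[-61/4, 101/4)

The ratio of consecutive coefficients is [(5m + 7)/(5(m+1) + 7)] · 4/81 → 4/81.
Convergence for |x − 5| · 4/81 < 1, i.e. |x − 5| < 81/4. So R = 81/4.
Endpoint x = 101/4: the terms are asymptotic to a nonzero constant times 1/m, so the series diverges by limit comparison with Σ 1/m.
Check x = -61/4: the terms alternate in sign and decrease monotonically to 0 in absolute value (size ~ c/m), so the alternating series test gives convergence.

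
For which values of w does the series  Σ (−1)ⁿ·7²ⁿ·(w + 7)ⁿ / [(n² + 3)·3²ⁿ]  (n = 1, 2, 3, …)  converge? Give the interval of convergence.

[-352/49, -334/49]

Apply the ratio test: |a_{n+1}| / |a_n| = [(n² + 3)/((n+1)² + 3)] · 49/9, which tends to 49/9 as n → ∞.
Convergence for |w + 7| · 49/9 < 1, i.e. |w + 7| < 9/49. So R = 9/49.
At w = -334/49: absolute convergence follows by limit comparison with Σ 1/n².
Check w = -352/49: absolute convergence follows by limit comparison with Σ 1/n².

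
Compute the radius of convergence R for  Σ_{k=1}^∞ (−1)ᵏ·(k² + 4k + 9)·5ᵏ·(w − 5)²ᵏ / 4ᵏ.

R = 2√5/5

The ratio of consecutive coefficients is [((k+1)² + 4(k+1) + 9)/(k² + 4k + 9)] · 5/4 → 5/4.
Successive powers of (w − 5) differ by 2, so the series converges when |w − 5|² · 5/4 < 1, i.e. |w − 5| < √(4/5). So R = 2√5/5.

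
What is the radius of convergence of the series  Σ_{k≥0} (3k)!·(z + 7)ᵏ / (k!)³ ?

The ratio of consecutive coefficients is (3k+1)·(3k+2)·(3k+3)/(k+1)³ → 27.
The series converges when 27 · |z + 7| < 1, giving R = 1/27.

R = 1/27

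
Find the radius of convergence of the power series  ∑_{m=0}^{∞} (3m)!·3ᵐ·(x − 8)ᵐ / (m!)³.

R = 1/81

Ratio test: |a_{m+1}/a_m| = (3m+1)·(3m+2)·(3m+3)/(m+1)³ · 3 → 81 as m → ∞.
Hence the series converges for |x − 8| < 1/(81) = 1/81, so the radius of convergence is 1/81.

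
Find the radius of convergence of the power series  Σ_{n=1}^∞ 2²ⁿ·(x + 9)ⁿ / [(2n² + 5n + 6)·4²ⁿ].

R = 4

The ratio of consecutive coefficients is [(2n² + 5n + 6)/(2(n+1)² + 5(n+1) + 6)] · 4/16 → 1/4.
Thus R = 1/(1/4) = 4.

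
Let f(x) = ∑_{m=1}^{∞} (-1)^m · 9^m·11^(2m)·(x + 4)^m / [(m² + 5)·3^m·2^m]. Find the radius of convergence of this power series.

R = 2/363

The ratio of consecutive coefficients is [(m² + 5)/((m+1)² + 5)] · 9·121/(3·2) → 363/2.
Convergence for |x + 4| · 363/2 < 1, i.e. |x + 4| < 2/363. So R = 2/363.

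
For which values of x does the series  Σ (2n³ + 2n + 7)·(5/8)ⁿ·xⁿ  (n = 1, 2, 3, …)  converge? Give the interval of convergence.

(-8/5, 8/5)

Apply the ratio test: |a_{n+1}| / |a_n| = [(2(n+1)³ + 2(n+1) + 7)/(2n³ + 2n + 7)] · 5/8, which tends to 5/8 as n → ∞.
The series converges when 5/8 · |x| < 1, giving R = 8/5.
Check x = 8/5: the n-th term does not approach 0; divergence by the term test.
At x = -8/5: the terms have absolute value of order n³, which does not tend to 0, so the series diverges by the divergence test.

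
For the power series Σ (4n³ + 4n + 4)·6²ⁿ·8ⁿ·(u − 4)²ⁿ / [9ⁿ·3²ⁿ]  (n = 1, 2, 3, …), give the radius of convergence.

R = 3√2/8

Apply the ratio test: |a_{n+1}| / |a_n| = [(4(n+1)³ + 4(n+1) + 4)/(4n³ + 4n + 4)] · 36·8/(9·9), which tends to 32/9 as n → ∞.
Writing y = (u − 4)², the series in y has radius 9/32, so |u − 4| < √(9/32) and R = 3√2/8.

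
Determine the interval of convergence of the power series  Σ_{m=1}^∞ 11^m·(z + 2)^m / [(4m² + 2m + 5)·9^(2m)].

[-103/11, 59/11]

Apply the ratio test: |a_{m+1}| / |a_m| = [(4m² + 2m + 5)/(4(m+1)² + 2(m+1) + 5)] · 11/81, which tends to 11/81 as m → ∞.
The series converges when 11/81 · |z + 2| < 1, giving R = 81/11.
Check z = 59/11: the terms are on the order of 1/m², so the series converges absolutely by comparison with the p-series (p = 2 > 1).
Endpoint z = -103/11: the terms are on the order of 1/m², so the series converges absolutely by comparison with the p-series (p = 2 > 1).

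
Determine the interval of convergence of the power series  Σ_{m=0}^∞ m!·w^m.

The ratio of consecutive coefficients is (m+1) → ∞.
Since the ratio → ∞, the series diverges for every w ≠ 0, and R = 0.

{0}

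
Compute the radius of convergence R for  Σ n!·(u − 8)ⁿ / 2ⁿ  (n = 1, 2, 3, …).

By the ratio test, |a_{n+1}/a_n| = (n+1) · 1/2 → ∞.
Since the ratio → ∞, the series diverges for every u ≠ 8, and R = 0.

R = 0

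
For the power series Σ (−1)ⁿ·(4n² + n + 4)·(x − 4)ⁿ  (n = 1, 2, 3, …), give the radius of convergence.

Ratio test: |a_{n+1}/a_n| = (4(n+1)² + (n+1) + 4)/(4n² + n + 4) → 1 as n → ∞.
So the series converges when |x − 4| < 1 and diverges when |x − 4| > 1; R = 1.

R = 1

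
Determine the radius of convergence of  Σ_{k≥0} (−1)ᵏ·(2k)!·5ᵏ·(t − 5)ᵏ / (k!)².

By the ratio test, |a_{k+1}/a_k| = (2k+1)·(2k+2)/(k+1)² · 5 → 20.
Thus R = 1/(20) = 1/20.

R = 1/20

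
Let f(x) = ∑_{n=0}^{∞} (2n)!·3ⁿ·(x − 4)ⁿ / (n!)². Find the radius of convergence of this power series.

R = 1/12

The ratio of consecutive coefficients is (2n+1)·(2n+2)/(n+1)² · 3 → 12.
Hence the series converges for |x − 4| < 1/(12) = 1/12, so the radius of convergence is 1/12.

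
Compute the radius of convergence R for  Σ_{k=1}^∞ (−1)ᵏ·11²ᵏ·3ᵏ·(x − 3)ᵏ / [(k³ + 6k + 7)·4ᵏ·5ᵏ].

R = 20/363

Apply the ratio test: |a_{k+1}| / |a_k| = [(k³ + 6k + 7)/((k+1)³ + 6(k+1) + 7)] · 121·3/(4·5), which tends to 363/20 as k → ∞.
Thus R = 1/(363/20) = 20/363.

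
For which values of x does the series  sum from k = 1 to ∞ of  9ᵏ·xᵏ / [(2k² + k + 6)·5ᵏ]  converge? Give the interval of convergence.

Ratio test: |a_{k+1}/a_k| = [(2k² + k + 6)/(2(k+1)² + (k+1) + 6)] · 9/5 → 9/5 as k → ∞.
Hence the series converges for |x| < 1/(9/5) = 5/9, so the radius of convergence is 5/9.
Endpoint x = 5/9: the series is dominated by a constant times Σ 1/k², which converges (p = 2 > 1).
At x = -5/9: absolute convergence follows by limit comparison with Σ 1/k².

[-5/9, 5/9]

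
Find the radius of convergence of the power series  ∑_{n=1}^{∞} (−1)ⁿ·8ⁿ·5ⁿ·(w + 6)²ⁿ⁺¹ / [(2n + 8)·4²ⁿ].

Apply the ratio test: |a_{n+1}| / |a_n| = [(2n + 8)/(2(n+1) + 8)] · 8·5/16, which tends to 5/2 as n → ∞.
Writing y = (w + 6)², the series in y has radius 2/5, so |w + 6| < √(2/5) and R = √10/5.

R = √10/5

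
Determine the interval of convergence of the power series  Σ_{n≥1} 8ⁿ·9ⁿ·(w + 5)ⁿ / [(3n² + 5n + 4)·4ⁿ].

[-91/18, -89/18]

Apply the ratio test: |a_{n+1}| / |a_n| = [(3n² + 5n + 4)/(3(n+1)² + 5(n+1) + 4)] · 8·9/4, which tends to 18 as n → ∞.
Thus R = 1/(18) = 1/18.
When w = -89/18, absolute convergence follows by limit comparison with Σ 1/n².
When w = -91/18, the terms are on the order of 1/n², so the series converges absolutely by comparison with the p-series (p = 2 > 1).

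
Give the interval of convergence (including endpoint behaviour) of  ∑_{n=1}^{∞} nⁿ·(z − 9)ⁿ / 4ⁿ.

Root test: |a_n|^(1/n) = n/4 → ∞.
Since the n-th root of |a_n| is unbounded, the series converges only at z = 9; R = 0.

{9}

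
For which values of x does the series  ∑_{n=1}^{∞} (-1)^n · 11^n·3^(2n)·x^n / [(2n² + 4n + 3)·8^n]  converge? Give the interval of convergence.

By the ratio test, |a_{n+1}/a_n| = [(2n² + 4n + 3)/(2(n+1)² + 4(n+1) + 3)] · 11·9/8 → 99/8.
Thus R = 1/(99/8) = 8/99.
At x = 8/99: absolute convergence follows by limit comparison with Σ 1/n².
Endpoint x = -8/99: the series is dominated by a constant times Σ 1/n², which converges (p = 2 > 1).

[-8/99, 8/99]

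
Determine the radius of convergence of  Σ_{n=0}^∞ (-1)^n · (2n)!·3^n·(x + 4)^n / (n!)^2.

The ratio of consecutive coefficients is (2n+1)·(2n+2)/(n+1)² · 3 → 12.
Hence the series converges for |x + 4| < 1/(12) = 1/12, so the radius of convergence is 1/12.

R = 1/12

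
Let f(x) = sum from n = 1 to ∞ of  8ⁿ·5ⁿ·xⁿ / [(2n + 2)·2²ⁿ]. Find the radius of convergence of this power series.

R = 1/10

Apply the ratio test: |a_{n+1}| / |a_n| = [(2n + 2)/(2(n+1) + 2)] · 8·5/4, which tends to 10 as n → ∞.
The series converges when 10 · |x| < 1, giving R = 1/10.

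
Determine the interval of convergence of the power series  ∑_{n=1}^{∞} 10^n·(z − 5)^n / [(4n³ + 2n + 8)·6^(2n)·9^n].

[-137/5, 187/5]

Ratio test: |a_{n+1}/a_n| = [(4n³ + 2n + 8)/(4(n+1)³ + 2(n+1) + 8)] · 10/(36·9) → 5/162 as n → ∞.
Hence the series converges for |z − 5| < 1/(5/162) = 162/5, so the radius of convergence is 162/5.
Endpoint z = 187/5: the series is dominated by a constant times Σ 1/n³, which converges (p = 3 > 1).
Check z = -137/5: the series is dominated by a constant times Σ 1/n³, which converges (p = 3 > 1).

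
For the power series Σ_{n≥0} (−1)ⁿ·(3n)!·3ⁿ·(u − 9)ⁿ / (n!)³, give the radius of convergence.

R = 1/81

Ratio test: |a_{n+1}/a_n| = (3n+1)·(3n+2)·(3n+3)/(n+1)³ · 3 → 81 as n → ∞.
Hence the series converges for |u − 9| < 1/(81) = 1/81, so the radius of convergence is 1/81.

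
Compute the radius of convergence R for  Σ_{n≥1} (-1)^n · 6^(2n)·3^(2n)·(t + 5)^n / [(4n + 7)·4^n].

Apply the ratio test: |a_{n+1}| / |a_n| = [(4n + 7)/(4(n+1) + 7)] · 36·9/4, which tends to 81 as n → ∞.
Thus R = 1/(81) = 1/81.

R = 1/81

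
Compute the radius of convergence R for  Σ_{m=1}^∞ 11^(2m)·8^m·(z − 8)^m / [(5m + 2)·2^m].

Apply the ratio test: |a_{m+1}| / |a_m| = [(5m + 2)/(5(m+1) + 2)] · 121·8/2, which tends to 484 as m → ∞.
The series converges when 484 · |z − 8| < 1, giving R = 1/484.

R = 1/484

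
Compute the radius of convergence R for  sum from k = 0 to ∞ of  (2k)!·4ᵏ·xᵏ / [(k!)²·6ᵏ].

The ratio of consecutive coefficients is (2k+1)·(2k+2)/(k+1)² · 4/6 → 8/3.
Thus R = 1/(8/3) = 3/8.

R = 3/8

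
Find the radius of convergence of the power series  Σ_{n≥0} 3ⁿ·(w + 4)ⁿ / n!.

R = ∞

The ratio of consecutive coefficients is 3 · 1/(n+1) → 0.
Since the limit is 0 < 1 for every w, the series converges on all of ℝ and R = ∞.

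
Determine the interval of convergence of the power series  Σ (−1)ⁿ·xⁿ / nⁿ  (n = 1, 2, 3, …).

(−∞, ∞)

Root test: |a_n|^(1/n) = 1/n → 0.
Since the n-th root of |a_n| tends to 0, the series converges for all real x; R = ∞.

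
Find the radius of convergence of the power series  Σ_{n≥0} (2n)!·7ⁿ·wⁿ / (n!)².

R = 1/28

Apply the ratio test: |a_{n+1}| / |a_n| = (2n+1)·(2n+2)/(n+1)² · 7, which tends to 28 as n → ∞.
The series converges when 28 · |w| < 1, giving R = 1/28.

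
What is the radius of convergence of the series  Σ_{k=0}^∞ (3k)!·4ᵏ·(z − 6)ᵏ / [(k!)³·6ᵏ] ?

The ratio of consecutive coefficients is (3k+1)·(3k+2)·(3k+3)/(k+1)³ · 4/6 → 18.
Thus R = 1/(18) = 1/18.

R = 1/18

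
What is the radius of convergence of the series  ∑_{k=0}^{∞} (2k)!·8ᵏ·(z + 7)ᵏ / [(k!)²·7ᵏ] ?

R = 7/32

Ratio test: |a_{k+1}/a_k| = (2k+1)·(2k+2)/(k+1)² · 8/7 → 32/7 as k → ∞.
Convergence for |z + 7| · 32/7 < 1, i.e. |z + 7| < 7/32. So R = 7/32.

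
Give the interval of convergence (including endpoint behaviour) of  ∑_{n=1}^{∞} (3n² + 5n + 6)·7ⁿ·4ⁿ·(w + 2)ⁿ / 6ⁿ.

(-31/14, -25/14)

The ratio of consecutive coefficients is [(3(n+1)² + 5(n+1) + 6)/(3n² + 5n + 6)] · 7·4/6 → 14/3.
Hence the series converges for |w + 2| < 1/(14/3) = 3/14, so the radius of convergence is 3/14.
At w = -25/14: the n-th term does not approach 0; divergence by the term test.
At w = -31/14: the terms do not tend to 0, so the series diverges.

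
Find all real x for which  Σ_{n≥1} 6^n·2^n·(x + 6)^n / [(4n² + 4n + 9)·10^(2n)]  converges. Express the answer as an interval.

Apply the ratio test: |a_{n+1}| / |a_n| = [(4n² + 4n + 9)/(4(n+1)² + 4(n+1) + 9)] · 6·2/100, which tends to 3/25 as n → ∞.
Convergence for |x + 6| · 3/25 < 1, i.e. |x + 6| < 25/3. So R = 25/3.
Check x = 7/3: the terms are on the order of 1/n², so the series converges absolutely by comparison with the p-series (p = 2 > 1).
At x = -43/3: absolute convergence follows by limit comparison with Σ 1/n².

[-43/3, 7/3]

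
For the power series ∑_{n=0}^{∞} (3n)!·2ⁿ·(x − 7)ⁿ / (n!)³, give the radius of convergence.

R = 1/54

The ratio of consecutive coefficients is (3n+1)·(3n+2)·(3n+3)/(n+1)³ · 2 → 54.
Thus R = 1/(54) = 1/54.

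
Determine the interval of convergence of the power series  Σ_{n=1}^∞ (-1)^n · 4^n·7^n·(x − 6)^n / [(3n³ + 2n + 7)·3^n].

[165/28, 171/28]

Apply the ratio test: |a_{n+1}| / |a_n| = [(3n³ + 2n + 7)/(3(n+1)³ + 2(n+1) + 7)] · 4·7/3, which tends to 28/3 as n → ∞.
Convergence for |x − 6| · 28/3 < 1, i.e. |x − 6| < 3/28. So R = 3/28.
At x = 171/28: the series is dominated by a constant times Σ 1/n³, which converges (p = 3 > 1).
Check x = 165/28: absolute convergence follows by limit comparison with Σ 1/n³.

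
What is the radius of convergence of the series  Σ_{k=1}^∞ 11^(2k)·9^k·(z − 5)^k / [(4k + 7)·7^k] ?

R = 7/1089

Apply the ratio test: |a_{k+1}| / |a_k| = [(4k + 7)/(4(k+1) + 7)] · 121·9/7, which tends to 1089/7 as k → ∞.
The series converges when 1089/7 · |z − 5| < 1, giving R = 7/1089.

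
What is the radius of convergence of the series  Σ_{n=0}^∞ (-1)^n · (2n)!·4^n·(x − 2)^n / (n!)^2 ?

Ratio test: |a_{n+1}/a_n| = (2n+1)·(2n+2)/(n+1)² · 4 → 16 as n → ∞.
Convergence for |x − 2| · 16 < 1, i.e. |x − 2| < 1/16. So R = 1/16.

R = 1/16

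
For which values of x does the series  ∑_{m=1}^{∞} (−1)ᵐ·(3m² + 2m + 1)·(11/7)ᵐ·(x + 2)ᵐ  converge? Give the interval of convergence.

(-29/11, -15/11)

Ratio test: |a_{m+1}/a_m| = [(3(m+1)² + 2(m+1) + 1)/(3m² + 2m + 1)] · 11/7 → 11/7 as m → ∞.
Convergence for |x + 2| · 11/7 < 1, i.e. |x + 2| < 7/11. So R = 7/11.
When x = -15/11, the terms have absolute value of order m², which does not tend to 0, so the series diverges by the divergence test.
Endpoint x = -29/11: the m-th term does not approach 0; divergence by the term test.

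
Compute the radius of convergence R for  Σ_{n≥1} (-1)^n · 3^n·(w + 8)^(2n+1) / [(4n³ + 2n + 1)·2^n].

R = √6/3

Ratio test: |a_{n+1}/a_n| = [(4n³ + 2n + 1)/(4(n+1)³ + 2(n+1) + 1)] · 3/2 → 3/2 as n → ∞.
Writing y = (w + 8)², the series in y has radius 2/3, so |w + 8| < √(2/3) and R = √6/3.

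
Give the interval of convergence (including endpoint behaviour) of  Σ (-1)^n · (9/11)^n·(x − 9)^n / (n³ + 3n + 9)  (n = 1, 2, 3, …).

The ratio of consecutive coefficients is [(n³ + 3n + 9)/((n+1)³ + 3(n+1) + 9)] · 9/11 → 9/11.
Thus R = 1/(9/11) = 11/9.
When x = 92/9, the terms are on the order of 1/n³, so the series converges absolutely by comparison with the p-series (p = 3 > 1).
Check x = 70/9: absolute convergence follows by limit comparison with Σ 1/n³.

[70/9, 92/9]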